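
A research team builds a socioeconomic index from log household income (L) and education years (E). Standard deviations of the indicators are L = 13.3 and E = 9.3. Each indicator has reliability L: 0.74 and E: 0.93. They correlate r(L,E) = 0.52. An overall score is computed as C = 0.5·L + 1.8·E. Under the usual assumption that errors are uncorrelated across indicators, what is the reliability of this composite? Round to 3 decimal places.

0.929

Var(C) = 0.5²·13.3² + 1.8²·9.3² + 2·[0.9·13.3·9.3·0.52] = 324.45 + 115.774 = 440.224.
Under uncorrelated errors the observed covariances equal the true-score covariances, so only the own-variance terms attenuate.
True-score variance = [0.5²·13.3²·0.74 + 1.8²·9.3²·0.93] + 115.774 = 293.336 + 115.774 = 409.11.
Reliability = 409.11 / 440.224 = 0.929.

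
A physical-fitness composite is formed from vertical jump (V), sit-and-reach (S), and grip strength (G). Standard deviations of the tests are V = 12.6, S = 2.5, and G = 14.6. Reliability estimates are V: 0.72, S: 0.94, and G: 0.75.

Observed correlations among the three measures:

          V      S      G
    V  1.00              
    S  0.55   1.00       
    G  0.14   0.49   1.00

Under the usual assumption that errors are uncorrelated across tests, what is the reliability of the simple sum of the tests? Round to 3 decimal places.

Var(V+S+G) = 12.6² + 2.5² + 14.6² + 2·[12.6·2.5·0.55 + 12.6·14.6·0.14 + 2.5·14.6·0.49] = 378.17 + 121.929 = 500.099.
Under uncorrelated errors the observed covariances equal the true-score covariances, so only the own-variance terms attenuate.
True-score variance = [12.6²·0.72 + 2.5²·0.94 + 14.6²·0.75] + 121.929 = 280.052 + 121.929 = 401.981.
Reliability = 401.981 / 500.099 = 0.804.

0.804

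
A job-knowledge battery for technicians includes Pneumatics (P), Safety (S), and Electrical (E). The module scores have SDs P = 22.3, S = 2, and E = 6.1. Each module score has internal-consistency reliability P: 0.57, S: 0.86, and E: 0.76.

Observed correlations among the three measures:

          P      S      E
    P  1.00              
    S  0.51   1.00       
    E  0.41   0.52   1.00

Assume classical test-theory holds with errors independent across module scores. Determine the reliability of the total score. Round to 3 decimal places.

0.685

Var(P+S+E) = 22.3² + 2² + 6.1² + 2·[22.3·2·0.51 + 22.3·6.1·0.41 + 2·6.1·0.52] = 538.5 + 169.725 = 708.225.
With uncorrelated errors the cross-covariances are all true-score covariance, so they carry over unchanged; only the diagonal terms shrink to ρᵢσᵢ².
True-score variance = [22.3²·0.57 + 2²·0.86 + 6.1²·0.76] + 169.725 = 315.175 + 169.725 = 484.899.
Reliability = 484.899 / 708.225 = 0.685.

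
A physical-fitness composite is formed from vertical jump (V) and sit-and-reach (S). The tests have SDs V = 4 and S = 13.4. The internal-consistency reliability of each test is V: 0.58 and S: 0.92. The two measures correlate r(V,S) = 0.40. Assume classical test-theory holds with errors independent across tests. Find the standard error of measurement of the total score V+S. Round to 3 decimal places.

Var(total) = 195.56 + 42.88 = 238.44.
True-score variance = 174.475 + 42.88 = 217.355, so reliability = 0.9116.
Error variance = 238.44 − 217.355 = 21.0848; SEM = √21.0848 = 4.592.

4.592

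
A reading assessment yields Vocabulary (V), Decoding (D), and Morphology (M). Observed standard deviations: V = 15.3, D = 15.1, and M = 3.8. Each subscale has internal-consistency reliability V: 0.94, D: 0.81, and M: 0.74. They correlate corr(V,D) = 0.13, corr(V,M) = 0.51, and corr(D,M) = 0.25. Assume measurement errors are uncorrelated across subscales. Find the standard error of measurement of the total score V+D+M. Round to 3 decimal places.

Var(total) = 476.54 + 148.061 = 624.601.
True-score variance = 415.418 + 148.061 = 563.479, so reliability = 0.9021.
Error variance = 624.601 − 563.479 = 61.1217; SEM = √61.1217 = 7.818.

7.818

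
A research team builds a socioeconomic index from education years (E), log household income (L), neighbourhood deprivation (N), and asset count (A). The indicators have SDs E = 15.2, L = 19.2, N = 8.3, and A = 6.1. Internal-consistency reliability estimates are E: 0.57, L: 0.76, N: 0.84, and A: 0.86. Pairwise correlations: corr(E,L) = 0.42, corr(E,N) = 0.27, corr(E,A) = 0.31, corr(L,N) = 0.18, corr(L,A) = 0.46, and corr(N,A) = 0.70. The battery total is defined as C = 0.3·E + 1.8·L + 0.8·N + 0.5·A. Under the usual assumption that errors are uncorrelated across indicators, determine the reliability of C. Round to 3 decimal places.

Var(C) = 0.3²·15.2² + 1.8²·19.2² + 0.8²·8.3² + 0.5²·6.1² + 2·[0.54·15.2·19.2·0.42 + 0.24·15.2·8.3·0.27 + 0.15·15.2·6.1·0.31 + 1.44·19.2·8.3·0.18 + 0.9·19.2·6.1·0.46 + 0.4·8.3·6.1·0.70] = 1268.58 + 365.292 = 1633.87.
With uncorrelated errors the cross-covariances are all true-score covariance, so they carry over unchanged; only the diagonal terms shrink to ρᵢσᵢ².
True-score variance = [0.3²·15.2²·0.57 + 1.8²·19.2²·0.76 + 0.8²·8.3²·0.84 + 0.5²·6.1²·0.86] + 365.292 = 964.627 + 365.292 = 1329.92.
Reliability = 1329.92 / 1633.87 = 0.814.

0.814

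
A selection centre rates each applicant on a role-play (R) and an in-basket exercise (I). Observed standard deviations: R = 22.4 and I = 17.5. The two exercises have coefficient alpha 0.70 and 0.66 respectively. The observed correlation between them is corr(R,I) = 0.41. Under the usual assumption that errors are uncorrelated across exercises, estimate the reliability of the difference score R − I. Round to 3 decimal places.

0.477

Var(R−I) = 22.4² + 17.5² − 2·22.4·17.5·0.41 = 808.01 − 321.44 = 486.57.
With uncorrelated errors the cross-covariances are all true-score covariance, so they carry over unchanged; only the diagonal terms shrink to ρᵢσᵢ².
True-score variance = [22.4²·0.70 + 17.5²·0.66] − 321.44 = 553.357 − 321.44 = 231.917.
Reliability = 231.917 / 486.57 = 0.477.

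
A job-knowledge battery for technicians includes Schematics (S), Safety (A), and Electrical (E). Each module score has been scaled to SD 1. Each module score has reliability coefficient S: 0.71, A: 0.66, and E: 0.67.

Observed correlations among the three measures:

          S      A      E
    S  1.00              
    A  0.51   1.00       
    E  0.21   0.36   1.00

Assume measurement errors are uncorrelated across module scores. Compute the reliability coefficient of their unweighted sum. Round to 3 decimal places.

0.814

Var(S+A+E) = 3 + 2·[0.51 + 0.21 + 0.36] = 3 + 2.16 = 5.16.
Because errors are independent across components, Cov(Tᵢ,Tⱼ) = Cov(Xᵢ,Xⱼ); the off-diagonal part of the true-score variance is the same as above.
True-score variance = [0.71 + 0.66 + 0.67] + 2.16 = 2.04 + 2.16 = 4.2.
Reliability = 4.2 / 5.16 = 0.814.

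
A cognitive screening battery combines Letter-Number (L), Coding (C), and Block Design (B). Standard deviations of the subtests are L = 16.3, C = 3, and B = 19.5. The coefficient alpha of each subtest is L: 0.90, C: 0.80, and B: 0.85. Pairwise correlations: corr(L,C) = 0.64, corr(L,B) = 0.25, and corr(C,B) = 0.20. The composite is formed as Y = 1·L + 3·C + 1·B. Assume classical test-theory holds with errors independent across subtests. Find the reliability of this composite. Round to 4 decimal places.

Var(Y) = 16.3² + 3²·3² + 19.5² + 2·[3·16.3·3·0.64 + 16.3·19.5·0.25 + 3·3·19.5·0.20] = 726.94 + 416.901 = 1143.84.
Under uncorrelated errors the observed covariances equal the true-score covariances, so only the own-variance terms attenuate.
True-score variance = [16.3²·0.90 + 3²·3²·0.80 + 19.5²·0.85] + 416.901 = 627.134 + 416.901 = 1044.03.
Reliability = 1044.03 / 1143.84 = 0.9127.

0.9127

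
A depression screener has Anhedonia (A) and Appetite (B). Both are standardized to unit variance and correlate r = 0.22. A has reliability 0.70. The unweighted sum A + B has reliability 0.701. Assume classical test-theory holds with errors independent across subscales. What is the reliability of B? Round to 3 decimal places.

Var(A+B) = 2 + 2·0.22 = 2.440.
True-score variance = ρ_A + ρ_B + 2·0.22, so 0.701 = (0.70 + ρ_B + 0.44) / 2.440.
ρ_B = 0.701·2.440 − 0.70 − 0.44 = 0.570.

0.570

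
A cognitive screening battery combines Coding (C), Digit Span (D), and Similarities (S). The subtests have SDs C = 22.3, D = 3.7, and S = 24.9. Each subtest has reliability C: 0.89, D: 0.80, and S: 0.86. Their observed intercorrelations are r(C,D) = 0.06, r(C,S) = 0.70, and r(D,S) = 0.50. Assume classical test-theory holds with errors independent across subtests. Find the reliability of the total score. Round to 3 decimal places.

0.928

Var(C+D+S) = 22.3² + 3.7² + 24.9² + 2·[22.3·3.7·0.06 + 22.3·24.9·0.70 + 3.7·24.9·0.50] = 1130.99 + 879.409 = 2010.4.
Under uncorrelated errors the observed covariances equal the true-score covariances, so only the own-variance terms attenuate.
True-score variance = [22.3²·0.89 + 3.7²·0.80 + 24.9²·0.86] + 879.409 = 986.749 + 879.409 = 1866.16.
Reliability = 1866.16 / 2010.4 = 0.928.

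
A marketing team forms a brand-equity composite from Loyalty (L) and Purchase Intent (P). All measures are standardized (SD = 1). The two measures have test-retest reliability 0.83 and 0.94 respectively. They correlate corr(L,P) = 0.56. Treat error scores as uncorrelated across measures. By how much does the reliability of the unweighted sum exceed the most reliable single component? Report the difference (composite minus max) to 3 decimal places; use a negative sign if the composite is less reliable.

-0.014

Var(sum) = 2 + 1.12 = 3.12; true-score variance = 1.77 + 1.12 = 2.89; composite reliability = 0.9263.
Max component reliability = 0.9400.
Difference = 0.9263 − 0.9400 = -0.014.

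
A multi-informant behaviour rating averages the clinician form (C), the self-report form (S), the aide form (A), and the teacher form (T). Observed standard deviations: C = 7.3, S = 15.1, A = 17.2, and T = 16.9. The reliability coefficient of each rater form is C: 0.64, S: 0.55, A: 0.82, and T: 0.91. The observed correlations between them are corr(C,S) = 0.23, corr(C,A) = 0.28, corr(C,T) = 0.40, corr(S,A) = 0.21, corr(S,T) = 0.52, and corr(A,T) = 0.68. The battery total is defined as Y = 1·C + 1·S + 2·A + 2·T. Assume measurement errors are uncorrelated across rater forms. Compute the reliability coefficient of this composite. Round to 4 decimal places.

0.9178

Var(Y) = 7.3² + 15.1² + 2²·17.2² + 2²·16.9² + 2·[7.3·15.1·0.23 + 2·7.3·17.2·0.28 + 2·7.3·16.9·0.40 + 2·15.1·17.2·0.21 + 2·15.1·16.9·0.52 + 4·17.2·16.9·0.68] = 2607.1 + 2718.98 = 5326.08.
Under uncorrelated errors the observed covariances equal the true-score covariances, so only the own-variance terms attenuate.
True-score variance = [7.3²·0.64 + 15.1²·0.55 + 2²·17.2²·0.82 + 2²·16.9²·0.91] + 2718.98 = 2169.49 + 2718.98 = 4888.47.
Reliability = 4888.47 / 5326.08 = 0.9178.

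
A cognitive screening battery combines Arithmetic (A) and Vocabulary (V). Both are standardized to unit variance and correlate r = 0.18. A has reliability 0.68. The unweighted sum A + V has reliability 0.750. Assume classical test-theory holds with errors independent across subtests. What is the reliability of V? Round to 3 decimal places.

0.730

Var(A+V) = 2 + 2·0.18 = 2.360.
True-score variance = ρ_A + ρ_V + 2·0.18, so 0.750 = (0.68 + ρ_V + 0.36) / 2.360.
ρ_V = 0.750·2.360 − 0.68 − 0.36 = 0.730.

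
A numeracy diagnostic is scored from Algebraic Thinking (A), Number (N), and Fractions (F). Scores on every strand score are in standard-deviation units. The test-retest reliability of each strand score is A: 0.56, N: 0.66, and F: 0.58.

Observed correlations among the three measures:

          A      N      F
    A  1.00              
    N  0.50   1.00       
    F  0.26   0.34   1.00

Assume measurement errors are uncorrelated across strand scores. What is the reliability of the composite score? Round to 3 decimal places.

Var(A+N+F) = 3 + 2·[0.50 + 0.26 + 0.34] = 3 + 2.2 = 5.2.
Because errors are independent across components, Cov(Tᵢ,Tⱼ) = Cov(Xᵢ,Xⱼ); the off-diagonal part of the true-score variance is the same as above.
True-score variance = [0.56 + 0.66 + 0.58] + 2.2 = 1.8 + 2.2 = 4.
Reliability = 4 / 5.2 = 0.769.

0.769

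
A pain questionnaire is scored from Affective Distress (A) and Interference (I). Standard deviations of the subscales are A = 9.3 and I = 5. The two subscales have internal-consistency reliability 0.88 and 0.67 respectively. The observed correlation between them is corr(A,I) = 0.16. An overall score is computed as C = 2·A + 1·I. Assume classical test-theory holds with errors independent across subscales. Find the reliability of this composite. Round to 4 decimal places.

0.8758

Var(C) = 2²·9.3² + 5² + 2·[2·9.3·5·0.16] = 370.96 + 29.76 = 400.72.
With uncorrelated errors the cross-covariances are all true-score covariance, so they carry over unchanged; only the diagonal terms shrink to ρᵢσᵢ².
True-score variance = [2²·9.3²·0.88 + 5²·0.67] + 29.76 = 321.195 + 29.76 = 350.955.
Reliability = 350.955 / 400.72 = 0.8758.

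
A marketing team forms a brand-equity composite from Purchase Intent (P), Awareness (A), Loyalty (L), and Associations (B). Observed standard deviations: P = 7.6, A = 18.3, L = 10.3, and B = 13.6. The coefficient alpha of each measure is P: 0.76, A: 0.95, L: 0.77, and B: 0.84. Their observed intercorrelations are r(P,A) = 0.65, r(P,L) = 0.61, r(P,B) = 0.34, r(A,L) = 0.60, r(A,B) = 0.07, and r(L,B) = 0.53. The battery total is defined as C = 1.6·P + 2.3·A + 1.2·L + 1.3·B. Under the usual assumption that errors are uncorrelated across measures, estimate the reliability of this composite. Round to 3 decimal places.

Var(C) = 1.6²·7.6² + 2.3²·18.3² + 1.2²·10.3² + 1.3²·13.6² + 2·[3.68·7.6·18.3·0.65 + 1.92·7.6·10.3·0.61 + 2.08·7.6·13.6·0.34 + 2.76·18.3·10.3·0.60 + 2.99·18.3·13.6·0.07 + 1.56·10.3·13.6·0.53] = 2384.79 + 1955.01 = 4339.8.
Under uncorrelated errors the observed covariances equal the true-score covariances, so only the own-variance terms attenuate.
True-score variance = [1.6²·7.6²·0.76 + 2.3²·18.3²·0.95 + 1.2²·10.3²·0.77 + 1.3²·13.6²·0.84] + 1955.01 = 2175.57 + 1955.01 = 4130.58.
Reliability = 4130.58 / 4339.8 = 0.952.

0.952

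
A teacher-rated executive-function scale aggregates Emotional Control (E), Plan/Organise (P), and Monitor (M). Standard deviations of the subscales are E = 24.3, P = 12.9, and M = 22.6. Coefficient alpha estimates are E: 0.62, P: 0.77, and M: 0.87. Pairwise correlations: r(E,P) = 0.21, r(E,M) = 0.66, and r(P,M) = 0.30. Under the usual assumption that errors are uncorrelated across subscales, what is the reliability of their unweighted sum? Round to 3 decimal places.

0.857

Var(E+P+M) = 24.3² + 12.9² + 22.6² + 2·[24.3·12.9·0.21 + 24.3·22.6·0.66 + 12.9·22.6·0.30] = 1267.66 + 1031.5 = 2299.16.
Under uncorrelated errors the observed covariances equal the true-score covariances, so only the own-variance terms attenuate.
True-score variance = [24.3²·0.62 + 12.9²·0.77 + 22.6²·0.87] + 1031.5 = 938.601 + 1031.5 = 1970.1.
Reliability = 1970.1 / 2299.16 = 0.857.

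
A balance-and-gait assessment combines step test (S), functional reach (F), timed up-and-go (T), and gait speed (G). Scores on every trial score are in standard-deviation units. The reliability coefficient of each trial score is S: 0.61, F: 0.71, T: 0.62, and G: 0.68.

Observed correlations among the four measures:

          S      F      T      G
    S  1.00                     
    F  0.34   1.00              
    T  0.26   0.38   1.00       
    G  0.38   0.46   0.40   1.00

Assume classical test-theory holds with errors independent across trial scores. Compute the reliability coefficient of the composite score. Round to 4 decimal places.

0.8365

Var(S+F+T+G) = 4 + 2·[0.34 + 0.26 + 0.38 + 0.38 + 0.46 + 0.40] = 4 + 4.44 = 8.44.
Because errors are independent across components, Cov(Tᵢ,Tⱼ) = Cov(Xᵢ,Xⱼ); the off-diagonal part of the true-score variance is the same as above.
True-score variance = [0.61 + 0.71 + 0.62 + 0.68] + 4.44 = 2.62 + 4.44 = 7.06.
Reliability = 7.06 / 8.44 = 0.8365.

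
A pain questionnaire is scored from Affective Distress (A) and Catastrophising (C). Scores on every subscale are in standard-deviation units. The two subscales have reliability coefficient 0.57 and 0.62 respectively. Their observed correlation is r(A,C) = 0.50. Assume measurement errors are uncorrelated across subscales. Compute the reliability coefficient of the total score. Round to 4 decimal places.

Var(A+C) = 2 + 2·[0.50] = 2 + 1 = 3.
Under uncorrelated errors the observed covariances equal the true-score covariances, so only the own-variance terms attenuate.
True-score variance = [0.57 + 0.62] + 1 = 1.19 + 1 = 2.19.
Reliability = 2.19 / 3 = 0.7300.

0.7300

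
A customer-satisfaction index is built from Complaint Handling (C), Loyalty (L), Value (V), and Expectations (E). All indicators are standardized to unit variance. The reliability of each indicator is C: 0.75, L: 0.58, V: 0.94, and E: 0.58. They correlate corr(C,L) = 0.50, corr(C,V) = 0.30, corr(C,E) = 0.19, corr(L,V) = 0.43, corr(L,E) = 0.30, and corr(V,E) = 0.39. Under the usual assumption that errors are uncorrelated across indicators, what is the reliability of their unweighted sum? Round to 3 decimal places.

Var(C+L+V+E) = 4 + 2·[0.50 + 0.30 + 0.19 + 0.43 + 0.30 + 0.39] = 4 + 4.22 = 8.22.
Under uncorrelated errors the observed covariances equal the true-score covariances, so only the own-variance terms attenuate.
True-score variance = [0.75 + 0.58 + 0.94 + 0.58] + 4.22 = 2.85 + 4.22 = 7.07.
Reliability = 7.07 / 8.22 = 0.860.

0.860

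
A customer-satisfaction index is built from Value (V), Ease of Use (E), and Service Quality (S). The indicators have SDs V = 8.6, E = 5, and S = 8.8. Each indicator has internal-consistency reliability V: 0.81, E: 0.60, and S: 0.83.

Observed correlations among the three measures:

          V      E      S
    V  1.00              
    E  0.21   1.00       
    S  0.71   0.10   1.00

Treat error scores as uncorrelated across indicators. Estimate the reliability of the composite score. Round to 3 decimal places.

0.880

Var(V+E+S) = 8.6² + 5² + 8.8² + 2·[8.6·5·0.21 + 8.6·8.8·0.71 + 5·8.8·0.10] = 176.4 + 134.326 = 310.726.
Under uncorrelated errors the observed covariances equal the true-score covariances, so only the own-variance terms attenuate.
True-score variance = [8.6²·0.81 + 5²·0.60 + 8.8²·0.83] + 134.326 = 139.183 + 134.326 = 273.508.
Reliability = 273.508 / 310.726 = 0.880.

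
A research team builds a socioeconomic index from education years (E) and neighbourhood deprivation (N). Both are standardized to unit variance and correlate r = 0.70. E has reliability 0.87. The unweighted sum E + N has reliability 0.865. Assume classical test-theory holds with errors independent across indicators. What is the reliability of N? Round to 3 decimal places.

Var(E+N) = 2 + 2·0.70 = 3.400.
True-score variance = ρ_E + ρ_N + 2·0.70, so 0.865 = (0.87 + ρ_N + 1.40) / 3.400.
ρ_N = 0.865·3.400 − 0.87 − 1.40 = 0.671.

0.671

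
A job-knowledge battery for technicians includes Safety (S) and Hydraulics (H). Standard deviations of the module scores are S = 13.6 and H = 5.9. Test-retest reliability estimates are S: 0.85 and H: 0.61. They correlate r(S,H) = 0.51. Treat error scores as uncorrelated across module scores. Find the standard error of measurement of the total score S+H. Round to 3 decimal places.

Var(total) = 219.77 + 81.8448 = 301.615.
True-score variance = 178.45 + 81.8448 = 260.295, so reliability = 0.8630.
Error variance = 301.615 − 260.295 = 41.3199; SEM = √41.3199 = 6.428.

6.428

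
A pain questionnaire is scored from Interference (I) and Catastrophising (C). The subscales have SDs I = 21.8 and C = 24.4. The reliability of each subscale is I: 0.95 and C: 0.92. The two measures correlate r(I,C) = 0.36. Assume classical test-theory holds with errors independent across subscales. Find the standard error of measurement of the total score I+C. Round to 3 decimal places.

8.449

Var(total) = 1070.6 + 382.982 = 1453.58.
True-score variance = 999.209 + 382.982 = 1382.19, so reliability = 0.9509.
Error variance = 1453.58 − 1382.19 = 71.3908; SEM = √71.3908 = 8.449.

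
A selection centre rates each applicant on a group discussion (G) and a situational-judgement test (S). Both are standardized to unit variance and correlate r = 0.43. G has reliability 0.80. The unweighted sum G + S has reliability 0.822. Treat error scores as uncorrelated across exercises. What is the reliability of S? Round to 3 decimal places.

Var(G+S) = 2 + 2·0.43 = 2.860.
True-score variance = ρ_G + ρ_S + 2·0.43, so 0.822 = (0.80 + ρ_S + 0.86) / 2.860.
ρ_S = 0.822·2.860 − 0.80 − 0.86 = 0.691.

0.691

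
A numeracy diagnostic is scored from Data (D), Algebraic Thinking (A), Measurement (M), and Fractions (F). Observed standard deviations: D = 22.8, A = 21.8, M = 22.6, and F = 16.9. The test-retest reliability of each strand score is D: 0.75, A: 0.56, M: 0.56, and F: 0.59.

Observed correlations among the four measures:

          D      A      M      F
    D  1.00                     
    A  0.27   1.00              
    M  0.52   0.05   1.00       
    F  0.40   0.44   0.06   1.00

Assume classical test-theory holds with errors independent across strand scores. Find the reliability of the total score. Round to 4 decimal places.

0.7951

Var(D+A+M+F) = 22.8² + 21.8² + 22.6² + 16.9² + 2·[22.8·21.8·0.27 + 22.8·22.6·0.52 + 22.8·16.9·0.40 + 21.8·22.6·0.05 + 21.8·16.9·0.44 + 22.6·16.9·0.06] = 1791.45 + 1531.86 = 3323.31.
Under uncorrelated errors the observed covariances equal the true-score covariances, so only the own-variance terms attenuate.
True-score variance = [22.8²·0.75 + 21.8²·0.56 + 22.6²·0.56 + 16.9²·0.59] + 1531.86 = 1110.55 + 1531.86 = 2642.41.
Reliability = 2642.41 / 3323.31 = 0.7951.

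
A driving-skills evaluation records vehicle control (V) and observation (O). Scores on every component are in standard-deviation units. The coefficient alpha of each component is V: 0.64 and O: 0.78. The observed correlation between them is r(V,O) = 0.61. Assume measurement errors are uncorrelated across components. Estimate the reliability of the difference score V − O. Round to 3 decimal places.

Var(V−O) = 1 + 1 − 2·0.61 = 2 − 1.22 = 0.78.
With uncorrelated errors the cross-covariances are all true-score covariance, so they carry over unchanged; only the diagonal terms shrink to ρᵢσᵢ².
True-score variance = [0.64 + 0.78] − 1.22 = 1.42 − 1.22 = 0.2.
Reliability = 0.2 / 0.78 = 0.256.

0.256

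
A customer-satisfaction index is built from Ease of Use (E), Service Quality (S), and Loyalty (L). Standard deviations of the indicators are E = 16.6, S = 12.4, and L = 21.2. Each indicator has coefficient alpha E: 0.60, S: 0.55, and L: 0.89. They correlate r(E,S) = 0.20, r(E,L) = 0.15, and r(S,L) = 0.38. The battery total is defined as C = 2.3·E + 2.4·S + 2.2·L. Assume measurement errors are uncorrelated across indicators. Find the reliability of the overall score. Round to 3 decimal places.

Var(C) = 2.3²·16.6² + 2.4²·12.4² + 2.2²·21.2² + 2·[5.52·16.6·12.4·0.20 + 5.06·16.6·21.2·0.15 + 5.28·12.4·21.2·0.38] = 4518.66 + 2043.59 = 6562.25.
Under uncorrelated errors the observed covariances equal the true-score covariances, so only the own-variance terms attenuate.
True-score variance = [2.3²·16.6²·0.60 + 2.4²·12.4²·0.55 + 2.2²·21.2²·0.89] + 2043.59 = 3297.75 + 2043.59 = 5341.34.
Reliability = 5341.34 / 6562.25 = 0.814.

0.814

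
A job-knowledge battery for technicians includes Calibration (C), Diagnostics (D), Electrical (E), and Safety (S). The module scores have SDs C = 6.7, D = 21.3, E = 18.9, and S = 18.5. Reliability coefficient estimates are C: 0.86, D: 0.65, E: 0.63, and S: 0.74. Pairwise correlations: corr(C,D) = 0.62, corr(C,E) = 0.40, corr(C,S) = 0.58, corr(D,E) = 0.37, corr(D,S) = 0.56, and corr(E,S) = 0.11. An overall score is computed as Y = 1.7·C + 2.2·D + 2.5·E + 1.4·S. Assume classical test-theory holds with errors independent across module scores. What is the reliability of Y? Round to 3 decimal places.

Var(Y) = 1.7²·6.7² + 2.2²·21.3² + 2.5²·18.9² + 1.4²·18.5² + 2·[3.74·6.7·21.3·0.62 + 4.25·6.7·18.9·0.40 + 2.38·6.7·18.5·0.58 + 5.5·21.3·18.9·0.37 + 3.08·21.3·18.5·0.56 + 3.5·18.9·18.5·0.11] = 5228.96 + 4701.58 = 9930.54.
Under uncorrelated errors the observed covariances equal the true-score covariances, so only the own-variance terms attenuate.
True-score variance = [1.7²·6.7²·0.86 + 2.2²·21.3²·0.65 + 2.5²·18.9²·0.63 + 1.4²·18.5²·0.74] + 4701.58 = 3441.79 + 4701.58 = 8143.37.
Reliability = 8143.37 / 9930.54 = 0.820.

0.820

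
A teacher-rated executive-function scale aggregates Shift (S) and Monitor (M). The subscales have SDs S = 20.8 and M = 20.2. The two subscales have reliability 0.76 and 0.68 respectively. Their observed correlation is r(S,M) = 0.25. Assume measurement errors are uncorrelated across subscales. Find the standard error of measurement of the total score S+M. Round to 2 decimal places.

15.31

Var(total) = 840.68 + 210.08 = 1050.76.
True-score variance = 606.274 + 210.08 = 816.354, so reliability = 0.7769.
Error variance = 1050.76 − 816.354 = 234.406; SEM = √234.406 = 15.31.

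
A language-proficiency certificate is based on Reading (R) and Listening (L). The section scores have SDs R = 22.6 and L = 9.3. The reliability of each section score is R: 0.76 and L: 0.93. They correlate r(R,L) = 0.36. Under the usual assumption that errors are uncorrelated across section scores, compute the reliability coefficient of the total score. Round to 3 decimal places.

0.828

Var(R+L) = 22.6² + 9.3² + 2·[22.6·9.3·0.36] = 597.25 + 151.33 = 748.58.
Under uncorrelated errors the observed covariances equal the true-score covariances, so only the own-variance terms attenuate.
True-score variance = [22.6²·0.76 + 9.3²·0.93] + 151.33 = 468.613 + 151.33 = 619.943.
Reliability = 619.943 / 748.58 = 0.828.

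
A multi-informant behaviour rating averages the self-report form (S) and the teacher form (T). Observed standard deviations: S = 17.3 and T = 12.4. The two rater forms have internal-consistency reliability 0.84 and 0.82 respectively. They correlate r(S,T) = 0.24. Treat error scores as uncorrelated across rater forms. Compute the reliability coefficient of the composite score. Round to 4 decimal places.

0.8641

Var(S+T) = 17.3² + 12.4² + 2·[17.3·12.4·0.24] = 453.05 + 102.97 = 556.02.
Because errors are independent across components, Cov(Tᵢ,Tⱼ) = Cov(Xᵢ,Xⱼ); the off-diagonal part of the true-score variance is the same as above.
True-score variance = [17.3²·0.84 + 12.4²·0.82] + 102.97 = 377.487 + 102.97 = 480.456.
Reliability = 480.456 / 556.02 = 0.8641.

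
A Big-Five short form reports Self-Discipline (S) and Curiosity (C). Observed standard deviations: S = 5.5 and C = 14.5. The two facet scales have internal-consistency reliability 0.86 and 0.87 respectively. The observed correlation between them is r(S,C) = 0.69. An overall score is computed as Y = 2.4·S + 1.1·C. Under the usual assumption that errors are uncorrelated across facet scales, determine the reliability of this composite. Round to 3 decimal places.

0.920

Var(Y) = 2.4²·5.5² + 1.1²·14.5² + 2·[2.64·5.5·14.5·0.69] = 428.643 + 290.545 = 719.188.
With uncorrelated errors the cross-covariances are all true-score covariance, so they carry over unchanged; only the diagonal terms shrink to ρᵢσᵢ².
True-score variance = [2.4²·5.5²·0.86 + 1.1²·14.5²·0.87] + 290.545 = 371.177 + 290.545 = 661.722.
Reliability = 661.722 / 719.188 = 0.920.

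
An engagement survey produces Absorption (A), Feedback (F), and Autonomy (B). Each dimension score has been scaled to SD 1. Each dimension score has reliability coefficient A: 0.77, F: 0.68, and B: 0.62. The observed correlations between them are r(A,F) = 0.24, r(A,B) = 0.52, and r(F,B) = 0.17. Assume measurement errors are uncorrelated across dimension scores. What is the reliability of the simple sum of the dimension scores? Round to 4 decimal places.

0.8086

Var(A+F+B) = 3 + 2·[0.24 + 0.52 + 0.17] = 3 + 1.86 = 4.86.
With uncorrelated errors the cross-covariances are all true-score covariance, so they carry over unchanged; only the diagonal terms shrink to ρᵢσᵢ².
True-score variance = [0.77 + 0.68 + 0.62] + 1.86 = 2.07 + 1.86 = 3.93.
Reliability = 3.93 / 4.86 = 0.8086.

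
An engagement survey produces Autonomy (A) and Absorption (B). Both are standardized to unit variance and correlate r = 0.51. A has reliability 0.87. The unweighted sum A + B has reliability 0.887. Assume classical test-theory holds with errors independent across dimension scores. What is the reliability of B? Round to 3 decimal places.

0.789

Var(A+B) = 2 + 2·0.51 = 3.020.
True-score variance = ρ_A + ρ_B + 2·0.51, so 0.887 = (0.87 + ρ_B + 1.02) / 3.020.
ρ_B = 0.887·3.020 − 0.87 − 1.02 = 0.789.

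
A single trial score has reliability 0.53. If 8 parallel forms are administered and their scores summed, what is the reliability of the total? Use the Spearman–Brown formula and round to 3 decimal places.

0.900

ρ_k = kρ / (1 + (k−1)ρ) = 8·0.53 / (1 + 7·0.53) = 4.240 / 4.710 = 0.900.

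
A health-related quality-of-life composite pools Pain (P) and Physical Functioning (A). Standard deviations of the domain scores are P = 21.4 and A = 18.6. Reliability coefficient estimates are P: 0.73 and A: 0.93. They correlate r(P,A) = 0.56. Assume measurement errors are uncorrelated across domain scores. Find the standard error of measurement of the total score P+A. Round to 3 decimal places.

12.160

Var(total) = 803.92 + 445.805 = 1249.72.
True-score variance = 656.054 + 445.805 = 1101.86, so reliability = 0.8817.
Error variance = 1249.72 − 1101.86 = 147.866; SEM = √147.866 = 12.160.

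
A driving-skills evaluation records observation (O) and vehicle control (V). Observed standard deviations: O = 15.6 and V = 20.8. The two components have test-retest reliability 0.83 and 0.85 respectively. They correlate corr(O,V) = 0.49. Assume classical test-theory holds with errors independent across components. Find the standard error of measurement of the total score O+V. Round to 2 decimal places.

Var(total) = 676 + 317.99 = 993.99.
True-score variance = 569.733 + 317.99 = 887.723, so reliability = 0.8931.
Error variance = 993.99 − 887.723 = 106.267; SEM = √106.267 = 10.31.

10.31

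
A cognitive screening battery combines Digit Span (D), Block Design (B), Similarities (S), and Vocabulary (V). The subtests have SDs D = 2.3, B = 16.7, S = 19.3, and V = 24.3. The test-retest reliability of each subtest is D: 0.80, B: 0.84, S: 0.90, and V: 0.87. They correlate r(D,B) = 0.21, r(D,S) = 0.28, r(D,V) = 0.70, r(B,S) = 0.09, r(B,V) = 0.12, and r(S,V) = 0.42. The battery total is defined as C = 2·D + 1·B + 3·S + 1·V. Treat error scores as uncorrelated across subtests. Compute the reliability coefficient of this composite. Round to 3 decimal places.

0.924

Var(C) = 2²·2.3² + 16.7² + 3²·19.3² + 24.3² + 2·[2·2.3·16.7·0.21 + 6·2.3·19.3·0.28 + 2·2.3·24.3·0.70 + 3·16.7·19.3·0.09 + 16.7·24.3·0.12 + 3·19.3·24.3·0.42] = 4242.95 + 1791.2 = 6034.15.
With uncorrelated errors the cross-covariances are all true-score covariance, so they carry over unchanged; only the diagonal terms shrink to ρᵢσᵢ².
True-score variance = [2²·2.3²·0.80 + 16.7²·0.84 + 3²·19.3²·0.90 + 24.3²·0.87] + 1791.2 = 3782.09 + 1791.2 = 5573.29.
Reliability = 5573.29 / 6034.15 = 0.924.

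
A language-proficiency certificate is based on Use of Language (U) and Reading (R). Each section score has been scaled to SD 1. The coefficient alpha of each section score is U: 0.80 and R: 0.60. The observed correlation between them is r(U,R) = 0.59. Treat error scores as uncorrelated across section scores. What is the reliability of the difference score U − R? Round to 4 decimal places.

Var(U−R) = 1 + 1 − 2·0.59 = 2 − 1.18 = 0.82.
Under uncorrelated errors the observed covariances equal the true-score covariances, so only the own-variance terms attenuate.
True-score variance = [0.80 + 0.60] − 1.18 = 1.4 − 1.18 = 0.22.
Reliability = 0.22 / 0.82 = 0.2683.

0.2683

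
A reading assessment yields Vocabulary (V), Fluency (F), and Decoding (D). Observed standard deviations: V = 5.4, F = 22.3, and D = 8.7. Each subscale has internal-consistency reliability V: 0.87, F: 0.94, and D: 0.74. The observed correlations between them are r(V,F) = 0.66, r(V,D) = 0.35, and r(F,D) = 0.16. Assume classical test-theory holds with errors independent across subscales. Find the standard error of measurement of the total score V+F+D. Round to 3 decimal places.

7.301

Var(total) = 602.14 + 253.924 = 856.064.
True-score variance = 548.832 + 253.924 = 802.756, so reliability = 0.9377.
Error variance = 856.064 − 802.756 = 53.3076; SEM = √53.3076 = 7.301.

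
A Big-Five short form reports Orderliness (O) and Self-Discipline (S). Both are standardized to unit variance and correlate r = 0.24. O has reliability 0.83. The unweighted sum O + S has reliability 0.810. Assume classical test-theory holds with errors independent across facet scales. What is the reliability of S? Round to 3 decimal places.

0.699

Var(O+S) = 2 + 2·0.24 = 2.480.
True-score variance = ρ_O + ρ_S + 2·0.24, so 0.810 = (0.83 + ρ_S + 0.48) / 2.480.
ρ_S = 0.810·2.480 − 0.83 − 0.48 = 0.699.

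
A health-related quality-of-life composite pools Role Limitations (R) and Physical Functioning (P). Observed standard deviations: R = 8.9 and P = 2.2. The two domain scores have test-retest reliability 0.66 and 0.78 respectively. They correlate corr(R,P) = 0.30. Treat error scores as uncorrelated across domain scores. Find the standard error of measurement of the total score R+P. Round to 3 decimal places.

Var(total) = 84.05 + 11.748 = 95.798.
True-score variance = 56.0538 + 11.748 = 67.8018, so reliability = 0.7078.
Error variance = 95.798 − 67.8018 = 27.9962; SEM = √27.9962 = 5.291.

5.291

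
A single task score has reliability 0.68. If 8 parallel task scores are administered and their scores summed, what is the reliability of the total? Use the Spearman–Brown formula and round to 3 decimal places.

0.944

ρ_k = kρ / (1 + (k−1)ρ) = 8·0.68 / (1 + 7·0.68) = 5.440 / 5.760 = 0.944.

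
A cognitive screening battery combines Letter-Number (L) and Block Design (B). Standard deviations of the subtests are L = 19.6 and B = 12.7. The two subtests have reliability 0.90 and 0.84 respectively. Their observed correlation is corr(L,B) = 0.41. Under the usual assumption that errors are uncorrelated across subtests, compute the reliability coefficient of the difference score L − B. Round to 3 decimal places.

0.812

Var(L−B) = 19.6² + 12.7² − 2·19.6·12.7·0.41 = 545.45 − 204.114 = 341.336.
With uncorrelated errors the cross-covariances are all true-score covariance, so they carry over unchanged; only the diagonal terms shrink to ρᵢσᵢ².
True-score variance = [19.6²·0.90 + 12.7²·0.84] − 204.114 = 481.228 − 204.114 = 277.113.
Reliability = 277.113 / 341.336 = 0.812.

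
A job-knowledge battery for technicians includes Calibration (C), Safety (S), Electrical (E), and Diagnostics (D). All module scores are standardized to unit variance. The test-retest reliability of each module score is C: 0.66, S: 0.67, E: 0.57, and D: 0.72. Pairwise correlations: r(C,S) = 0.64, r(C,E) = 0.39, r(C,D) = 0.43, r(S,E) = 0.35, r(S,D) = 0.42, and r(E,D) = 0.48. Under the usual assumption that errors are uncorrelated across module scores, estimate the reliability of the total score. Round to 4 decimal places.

Var(C+S+E+D) = 4 + 2·[0.64 + 0.39 + 0.43 + 0.35 + 0.42 + 0.48] = 4 + 5.42 = 9.42.
Because errors are independent across components, Cov(Tᵢ,Tⱼ) = Cov(Xᵢ,Xⱼ); the off-diagonal part of the true-score variance is the same as above.
True-score variance = [0.66 + 0.67 + 0.57 + 0.72] + 5.42 = 2.62 + 5.42 = 8.04.
Reliability = 8.04 / 9.42 = 0.8535.

0.8535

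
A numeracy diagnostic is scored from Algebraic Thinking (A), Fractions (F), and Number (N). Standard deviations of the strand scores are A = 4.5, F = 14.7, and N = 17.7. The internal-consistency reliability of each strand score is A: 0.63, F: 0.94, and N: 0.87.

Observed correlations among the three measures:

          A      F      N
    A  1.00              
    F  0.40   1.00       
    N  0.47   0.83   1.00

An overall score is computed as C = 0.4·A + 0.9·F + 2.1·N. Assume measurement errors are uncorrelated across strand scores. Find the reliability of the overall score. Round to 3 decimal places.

0.922

Var(C) = 0.4²·4.5² + 0.9²·14.7² + 2.1²·17.7² + 2·[0.36·4.5·14.7·0.40 + 0.84·4.5·17.7·0.47 + 1.89·14.7·17.7·0.83] = 1559.88 + 898.263 = 2458.14.
Because errors are independent across components, Cov(Tᵢ,Tⱼ) = Cov(Xᵢ,Xⱼ); the off-diagonal part of the true-score variance is the same as above.
True-score variance = [0.4²·4.5²·0.63 + 0.9²·14.7²·0.94 + 2.1²·17.7²·0.87] + 898.263 = 1368.57 + 898.263 = 2266.83.
Reliability = 2266.83 / 2458.14 = 0.922.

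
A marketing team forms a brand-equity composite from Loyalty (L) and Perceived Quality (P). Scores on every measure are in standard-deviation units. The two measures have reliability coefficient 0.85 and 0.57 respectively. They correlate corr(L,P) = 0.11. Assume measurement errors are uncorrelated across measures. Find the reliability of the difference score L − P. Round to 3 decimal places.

0.674

Var(L−P) = 1 + 1 − 2·0.11 = 2 − 0.22 = 1.78.
Because errors are independent across components, Cov(Tᵢ,Tⱼ) = Cov(Xᵢ,Xⱼ); the off-diagonal part of the true-score variance is the same as above.
True-score variance = [0.85 + 0.57] − 0.22 = 1.42 − 0.22 = 1.2.
Reliability = 1.2 / 1.78 = 0.674.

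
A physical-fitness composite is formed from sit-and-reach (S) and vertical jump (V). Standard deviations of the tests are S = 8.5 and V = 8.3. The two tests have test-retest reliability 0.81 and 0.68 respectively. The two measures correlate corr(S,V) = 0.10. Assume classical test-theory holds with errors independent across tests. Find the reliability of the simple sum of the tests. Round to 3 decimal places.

Var(S+V) = 8.5² + 8.3² + 2·[8.5·8.3·0.10] = 141.14 + 14.11 = 155.25.
Because errors are independent across components, Cov(Tᵢ,Tⱼ) = Cov(Xᵢ,Xⱼ); the off-diagonal part of the true-score variance is the same as above.
True-score variance = [8.5²·0.81 + 8.3²·0.68] + 14.11 = 105.368 + 14.11 = 119.478.
Reliability = 119.478 / 155.25 = 0.770.

0.770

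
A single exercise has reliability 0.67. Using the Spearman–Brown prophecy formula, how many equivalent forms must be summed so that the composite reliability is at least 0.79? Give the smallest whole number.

2

k ≥ ρ*(1−ρ₁)/(ρ₁(1−ρ*)) = 0.79·0.33 / (0.67·0.21) = 1.853.
Smallest integer k = 2.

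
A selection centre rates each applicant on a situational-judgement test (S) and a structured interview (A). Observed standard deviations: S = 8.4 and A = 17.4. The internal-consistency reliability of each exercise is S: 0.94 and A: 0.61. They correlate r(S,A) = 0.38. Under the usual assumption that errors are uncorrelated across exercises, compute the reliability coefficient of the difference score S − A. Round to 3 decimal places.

0.534

Var(S−A) = 8.4² + 17.4² − 2·8.4·17.4·0.38 = 373.32 − 111.082 = 262.238.
Under uncorrelated errors the observed covariances equal the true-score covariances, so only the own-variance terms attenuate.
True-score variance = [8.4²·0.94 + 17.4²·0.61] − 111.082 = 251.01 − 111.082 = 139.928.
Reliability = 139.928 / 262.238 = 0.534.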